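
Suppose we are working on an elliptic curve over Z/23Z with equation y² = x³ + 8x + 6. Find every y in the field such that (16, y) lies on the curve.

x³ + 8x + 6 = 4230 ≡ 21 (mod 23).
21 is a non-residue mod 23; no y exists.

none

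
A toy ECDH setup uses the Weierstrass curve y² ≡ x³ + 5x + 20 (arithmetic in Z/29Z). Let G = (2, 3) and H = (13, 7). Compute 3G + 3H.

First 3G:
Repeated addition: build up to 3G.
2G: tangent at (2, 3): λ = (3·2² + 5)/(2·3) ≡ 17/6. 6⁻¹ ≡ 5 (mod 29), so λ ≡ 17·5 ≡ 27.
  x = λ² - 2 - 2 = 729 - 4 ≡ 0; y = λ·(2 - 0) - 3 ≡ 22. → (0, 22)
3G: (0, 22) + (2, 3). λ = (3 - 22)/(2 - 0) ≡ 10/2 mod 29. 2⁻¹ ≡ 15 (mod 29) since 2·15 = 30 ≡ 1, so λ ≡ 5.
  x = λ² - 0 - 2 = 25 - 2 ≡ 23; y = λ·(0 - 23) - 22 ≡ 8. → (23, 8)
3G = (23, 8).
Next 3H:
Repeated addition: build up to 3H.
2H: tangent at (13, 7): λ = (3·13² + 5)/(2·7) ≡ 19/14. 14⁻¹ ≡ 27 (mod 29) since 14·27 = 378 ≡ 1, so λ ≡ 19·27 ≡ 20.
  x = λ² - 13 - 13 = 400 - 26 ≡ 26; y = λ·(13 - 26) - 7 ≡ 23. → (26, 23)
3H: (26, 23) + (13, 7). λ = (7 - 23)/(13 - 26) ≡ 13/16 mod 29. 16⁻¹ ≡ 20 (mod 29) since 16·20 = 320 ≡ 1, so λ ≡ 28.
  x = λ² - 26 - 13 = 784 - 39 ≡ 20; y = λ·(26 - 20) - 23 ≡ 0. → (20, 0)
3H = (20, 0).
Finally 3G + 3H:
(23, 8) + (20, 0). λ = (0 - 8)/(20 - 23) ≡ 21/26 mod 29. 26⁻¹ ≡ 19 (mod 29) since 26·19 = 494 ≡ 1, so λ ≡ 22.
  x = λ² - 23 - 20 = 484 - 43 ≡ 6; y = λ·(23 - 6) - 8 ≡ 18. → (6, 18)

(6, 18)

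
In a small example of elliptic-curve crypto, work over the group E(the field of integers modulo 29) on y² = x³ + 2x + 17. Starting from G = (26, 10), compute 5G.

Double-and-add on 5 = (101)₂. Start with G = (26, 10) for the leading 1-bit.
double: tangent at (26, 10): λ = (3·26² + 2)/(2·10) ≡ 0/20. 20⁻¹ ≡ 16 (mod 29), so λ ≡ 0·16 ≡ 0.
  x = λ² - 26 - 26 = 0 - 52 ≡ 6; y = λ·(26 - 6) - 10 ≡ 19. → (6, 19)
double: tangent at (6, 19): λ = (3·6² + 2)/(2·19) ≡ 23/9. 9⁻¹ ≡ 13 (mod 29), so λ ≡ 23·13 ≡ 9.
  x = λ² - 6 - 6 = 81 - 12 ≡ 11; y = λ·(6 - 11) - 19 ≡ 23. → (11, 23)
add G: (11, 23) + (26, 10). λ = (10 - 23)/(26 - 11) ≡ 16/15 mod 29. 15⁻¹ ≡ 2 (mod 29), so λ ≡ 3.
  x = λ² - 11 - 26 = 9 - 37 ≡ 1; y = λ·(11 - 1) - 23 ≡ 7. → (1, 7)

(1, 7)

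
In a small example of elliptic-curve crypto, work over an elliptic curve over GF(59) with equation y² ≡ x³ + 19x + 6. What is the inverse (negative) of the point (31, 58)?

-(31, 58) = (31, -58 mod 59) = (31, 1).

(31, 1)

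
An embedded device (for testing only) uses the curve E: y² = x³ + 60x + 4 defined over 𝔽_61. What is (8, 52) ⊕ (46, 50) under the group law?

(19, 16)

(8, 52) + (46, 50). λ = (50 - 52)/(46 - 8) ≡ 59/38 mod 61. 38⁻¹ ≡ 53 (mod 61), so λ ≡ 16.
  x = λ² - 8 - 46 = 256 - 54 ≡ 19; y = λ·(8 - 19) - 52 ≡ 16. → (19, 16)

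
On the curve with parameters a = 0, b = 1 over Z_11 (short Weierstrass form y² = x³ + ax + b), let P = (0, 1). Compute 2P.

(0, 10)

tangent at (0, 1): λ = (3·0² + 0)/(2·1) ≡ 0/2. 2⁻¹ ≡ 6 (mod 11), so λ ≡ 0·6 ≡ 0.
  x = λ² - 0 - 0 = 0 - 0 ≡ 0; y = λ·(0 - 0) - 1 ≡ 10. → (0, 10)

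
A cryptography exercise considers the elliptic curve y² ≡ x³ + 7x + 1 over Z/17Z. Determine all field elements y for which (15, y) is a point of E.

8, 9

x³ + 7x + 1 = 3481 ≡ 13 (mod 17).
Square roots of 13 mod 17: 8 and 9 (since 8² = 64 ≡ 13).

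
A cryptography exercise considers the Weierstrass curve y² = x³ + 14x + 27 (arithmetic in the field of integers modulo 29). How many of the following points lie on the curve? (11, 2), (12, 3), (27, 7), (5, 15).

3

(11, 2): 2² ≡ 4, rhs ≡ 4 → on.
(12, 3): 3² ≡ 9, rhs ≡ 9 → on.
(27, 7): 7² ≡ 20, rhs ≡ 20 → on.
(5, 15): 15² ≡ 22, rhs ≡ 19 → off.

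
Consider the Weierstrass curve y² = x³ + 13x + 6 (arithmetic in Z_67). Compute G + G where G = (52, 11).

(65, 21)

tangent at (52, 11): λ = (3·52² + 13)/(2·11) ≡ 18/22. 22⁻¹ ≡ 64 (mod 67), so λ ≡ 18·64 ≡ 13.
  x = λ² - 52 - 52 = 169 - 104 ≡ 65; y = λ·(52 - 65) - 11 ≡ 21. → (65, 21)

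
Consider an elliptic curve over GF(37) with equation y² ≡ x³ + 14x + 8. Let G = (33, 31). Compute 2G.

(9, 30)

tangent at (33, 31): λ = (3·33² + 14)/(2·31) ≡ 25/25. 25⁻¹ ≡ 3 (mod 37) since 25·3 = 75 ≡ 1, so λ ≡ 25·3 ≡ 1.
  x = λ² - 33 - 33 = 1 - 66 ≡ 9; y = λ·(33 - 9) - 31 ≡ 30. → (9, 30)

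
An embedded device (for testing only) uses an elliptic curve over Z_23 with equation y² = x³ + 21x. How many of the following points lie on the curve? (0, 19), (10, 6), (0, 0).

(0, 19): 19² ≡ 16, rhs ≡ 0 → off.
(10, 6): 6² ≡ 13, rhs ≡ 14 → off.
(0, 0): 0² ≡ 0, rhs ≡ 0 → on.

1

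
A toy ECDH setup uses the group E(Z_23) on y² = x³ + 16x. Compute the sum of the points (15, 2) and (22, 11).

(13, 17)

(15, 2) + (22, 11). λ = (11 - 2)/(22 - 15) ≡ 9/7 mod 23. 7⁻¹ ≡ 10 (mod 23) since 7·10 = 70 ≡ 1, so λ ≡ 21.
  x = λ² - 15 - 22 = 441 - 37 ≡ 13; y = λ·(15 - 13) - 2 ≡ 17. → (13, 17)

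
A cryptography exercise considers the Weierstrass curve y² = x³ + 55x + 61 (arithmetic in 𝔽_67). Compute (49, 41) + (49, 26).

The two points share x = 49 and their y-coordinates satisfy 41 + 26 ≡ 0 (mod 67), so they are inverses. Their sum is O.

O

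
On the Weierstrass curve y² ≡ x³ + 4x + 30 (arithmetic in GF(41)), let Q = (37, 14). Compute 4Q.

(16, 7)

Repeated addition: build up to 4Q.
2Q: tangent at (37, 14): λ = (3·37² + 4)/(2·14) ≡ 11/28. 28⁻¹ ≡ 22 (mod 41), so λ ≡ 11·22 ≡ 37.
  x = λ² - 37 - 37 = 1369 - 74 ≡ 24; y = λ·(37 - 24) - 14 ≡ 16. → (24, 16)
3Q: (24, 16) + (37, 14). λ = (14 - 16)/(37 - 24) ≡ 39/13 mod 41. 13⁻¹ ≡ 19 (mod 41), so λ ≡ 3.
  x = λ² - 24 - 37 = 9 - 61 ≡ 30; y = λ·(24 - 30) - 16 ≡ 7. → (30, 7)
4Q: (30, 7) + (37, 14). λ = (14 - 7)/(37 - 30) ≡ 7/7 mod 41. 7⁻¹ ≡ 6 (mod 41), so λ ≡ 1.
  x = λ² - 30 - 37 = 1 - 67 ≡ 16; y = λ·(30 - 16) - 7 ≡ 7. → (16, 7)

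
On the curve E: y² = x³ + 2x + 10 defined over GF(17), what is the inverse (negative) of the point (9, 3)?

-(9, 3) = (9, -3 mod 17) = (9, 14).

(9, 14)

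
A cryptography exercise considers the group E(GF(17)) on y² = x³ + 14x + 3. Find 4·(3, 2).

(4, 15)

Write P = (3, 2).
Double-and-add on 4 = (100)₂. Start with P = (3, 2) for the leading 1-bit.
double: tangent at (3, 2): λ = (3·3² + 14)/(2·2) ≡ 7/4. 4⁻¹ ≡ 13 (mod 17), so λ ≡ 7·13 ≡ 6.
  x = λ² - 3 - 3 = 36 - 6 ≡ 13; y = λ·(3 - 13) - 2 ≡ 6. → (13, 6)
double: tangent at (13, 6): λ = (3·13² + 14)/(2·6) ≡ 11/12. 12⁻¹ ≡ 10 (mod 17), so λ ≡ 11·10 ≡ 8.
  x = λ² - 13 - 13 = 64 - 26 ≡ 4; y = λ·(13 - 4) - 6 ≡ 15. → (4, 15)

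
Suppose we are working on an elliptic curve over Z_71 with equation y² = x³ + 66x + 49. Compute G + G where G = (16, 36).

(8, 33)

tangent at (16, 36): λ = (3·16² + 66)/(2·36) ≡ 53/1. 1⁻¹ ≡ 1 (mod 71) since 1·1 = 1 ≡ 1, so λ ≡ 53·1 ≡ 53.
  x = λ² - 16 - 16 = 2809 - 32 ≡ 8; y = λ·(16 - 8) - 36 ≡ 33. → (8, 33)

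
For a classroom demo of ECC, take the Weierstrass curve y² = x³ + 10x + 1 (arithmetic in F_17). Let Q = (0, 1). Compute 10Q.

(10, 8)

Double-and-add on 10 = (1010)₂. Start with Q = (0, 1) for the leading 1-bit.
double: tangent at (0, 1): λ = (3·0² + 10)/(2·1) ≡ 10/2. 2⁻¹ ≡ 9 (mod 17) since 2·9 = 18 ≡ 1, so λ ≡ 10·9 ≡ 5.
  x = λ² - 0 - 0 = 25 - 0 ≡ 8; y = λ·(0 - 8) - 1 ≡ 10. → (8, 10)
double: tangent at (8, 10): λ = (3·8² + 10)/(2·10) ≡ 15/3. 3⁻¹ ≡ 6 (mod 17) since 3·6 = 18 ≡ 1, so λ ≡ 15·6 ≡ 5.
  x = λ² - 8 - 8 = 25 - 16 ≡ 9; y = λ·(8 - 9) - 10 ≡ 2. → (9, 2)
add Q: (9, 2) + (0, 1). λ = (1 - 2)/(0 - 9) ≡ 16/8 mod 17. 8⁻¹ ≡ 15 (mod 17), so λ ≡ 2.
  x = λ² - 9 - 0 = 4 - 9 ≡ 12; y = λ·(9 - 12) - 2 ≡ 9. → (12, 9)
double: tangent at (12, 9): λ = (3·12² + 10)/(2·9) ≡ 0/1. 1⁻¹ ≡ 1 (mod 17) since 1·1 = 1 ≡ 1, so λ ≡ 0·1 ≡ 0.
  x = λ² - 12 - 12 = 0 - 24 ≡ 10; y = λ·(12 - 10) - 9 ≡ 8. → (10, 8)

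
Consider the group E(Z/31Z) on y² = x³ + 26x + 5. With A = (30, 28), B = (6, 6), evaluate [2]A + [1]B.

First 2A:
Repeated addition: build up to 2A.
2A: tangent at (30, 28): λ = (3·30² + 26)/(2·28) ≡ 29/25. 25⁻¹ ≡ 5 (mod 31), so λ ≡ 29·5 ≡ 21.
  x = λ² - 30 - 30 = 441 - 60 ≡ 9; y = λ·(30 - 9) - 28 ≡ 10. → (9, 10)
2A = (9, 10).
Finally 2A + B:
(9, 10) + (6, 6). λ = (6 - 10)/(6 - 9) ≡ 27/28 mod 31. 28⁻¹ ≡ 10 (mod 31), so λ ≡ 22.
  x = λ² - 9 - 6 = 484 - 15 ≡ 4; y = λ·(9 - 4) - 10 ≡ 7. → (4, 7)

(4, 7)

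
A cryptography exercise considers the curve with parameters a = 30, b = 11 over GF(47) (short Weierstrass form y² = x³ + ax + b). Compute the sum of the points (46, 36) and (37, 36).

(11, 11)

(46, 36) + (37, 36). λ = (36 - 36)/(37 - 46) ≡ 0/38 mod 47. 38⁻¹ ≡ 26 (mod 47) since 38·26 = 988 ≡ 1, so λ ≡ 0.
  x = λ² - 46 - 37 = 0 - 83 ≡ 11; y = λ·(46 - 11) - 36 ≡ 11. → (11, 11)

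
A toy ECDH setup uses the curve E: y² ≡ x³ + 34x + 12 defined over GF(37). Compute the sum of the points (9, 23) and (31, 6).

(7, 36)

(9, 23) + (31, 6). λ = (6 - 23)/(31 - 9) ≡ 20/22 mod 37. 22⁻¹ ≡ 32 (mod 37) since 22·32 = 704 ≡ 1, so λ ≡ 11.
  x = λ² - 9 - 31 = 121 - 40 ≡ 7; y = λ·(9 - 7) - 23 ≡ 36. → (7, 36)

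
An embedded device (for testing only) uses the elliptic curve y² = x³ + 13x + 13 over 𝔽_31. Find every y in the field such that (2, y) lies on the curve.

4, 27

x³ + 13x + 13 = 47 ≡ 16 (mod 31).
Square roots of 16 mod 31: 4 and 27 (since 4² = 16 ≡ 16).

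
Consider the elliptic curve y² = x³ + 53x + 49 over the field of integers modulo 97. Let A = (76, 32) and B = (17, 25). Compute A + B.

(76, 32) + (17, 25). λ = (25 - 32)/(17 - 76) ≡ 90/38 mod 97. 38⁻¹ ≡ 23 (mod 97) since 38·23 = 874 ≡ 1, so λ ≡ 33.
  x = λ² - 76 - 17 = 1089 - 93 ≡ 26; y = λ·(76 - 26) - 32 ≡ 66. → (26, 66)

(26, 66)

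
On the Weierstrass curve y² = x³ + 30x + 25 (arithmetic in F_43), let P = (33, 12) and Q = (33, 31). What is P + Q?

O

The two points share x = 33 and their y-coordinates satisfy 12 + 31 ≡ 0 (mod 43), so they are inverses. Their sum is the point at infinity.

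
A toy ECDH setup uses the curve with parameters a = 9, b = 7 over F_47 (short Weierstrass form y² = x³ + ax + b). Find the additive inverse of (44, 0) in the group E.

(44, 0)

-(44, 0) = (44, -0 mod 47) = (44, 0).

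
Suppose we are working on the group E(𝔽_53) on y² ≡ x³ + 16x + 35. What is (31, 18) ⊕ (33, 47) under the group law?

(31, 18) + (33, 47). λ = (47 - 18)/(33 - 31) ≡ 29/2 mod 53. 2⁻¹ ≡ 27 (mod 53), so λ ≡ 41.
  x = λ² - 31 - 33 = 1681 - 64 ≡ 27; y = λ·(31 - 27) - 18 ≡ 40. → (27, 40)

(27, 40)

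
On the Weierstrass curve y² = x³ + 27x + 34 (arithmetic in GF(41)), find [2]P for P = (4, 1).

(35, 5)

tangent at (4, 1): λ = (3·4² + 27)/(2·1) ≡ 34/2. 2⁻¹ ≡ 21 (mod 41), so λ ≡ 34·21 ≡ 17.
  x = λ² - 4 - 4 = 289 - 8 ≡ 35; y = λ·(4 - 35) - 1 ≡ 5. → (35, 5)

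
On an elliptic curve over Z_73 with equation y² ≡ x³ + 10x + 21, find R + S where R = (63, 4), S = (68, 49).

(63, 4) + (68, 49). λ = (49 - 4)/(68 - 63) ≡ 45/5 mod 73. 5⁻¹ ≡ 44 (mod 73), so λ ≡ 9.
  x = λ² - 63 - 68 = 81 - 131 ≡ 23; y = λ·(63 - 23) - 4 ≡ 64. → (23, 64)

(23, 64)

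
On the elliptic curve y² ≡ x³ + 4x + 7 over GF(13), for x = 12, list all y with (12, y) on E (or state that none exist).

x³ + 4x + 7 = 1783 ≡ 2 (mod 13).
2 is a non-residue mod 13; no y exists.

none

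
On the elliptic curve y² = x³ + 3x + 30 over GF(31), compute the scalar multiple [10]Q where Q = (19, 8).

(24, 21)

Repeated addition: build up to 10Q.
2Q: tangent at (19, 8): λ = (3·19² + 3)/(2·8) ≡ 1/16. 16⁻¹ ≡ 2 (mod 31), so λ ≡ 1·2 ≡ 2.
  x = λ² - 19 - 19 = 4 - 38 ≡ 28; y = λ·(19 - 28) - 8 ≡ 5. → (28, 5)
3Q: (28, 5) + (19, 8). λ = (8 - 5)/(19 - 28) ≡ 3/22 mod 31. 22⁻¹ ≡ 24 (mod 31) since 22·24 = 528 ≡ 1, so λ ≡ 10.
  x = λ² - 28 - 19 = 100 - 47 ≡ 22; y = λ·(28 - 22) - 5 ≡ 24. → (22, 24)
4Q: (22, 24) + (19, 8). λ = (8 - 24)/(19 - 22) ≡ 15/28 mod 31. 28⁻¹ ≡ 10 (mod 31) since 28·10 = 280 ≡ 1, so λ ≡ 26.
  x = λ² - 22 - 19 = 676 - 41 ≡ 15; y = λ·(22 - 15) - 24 ≡ 3. → (15, 3)
5Q: (15, 3) + (19, 8). λ = (8 - 3)/(19 - 15) ≡ 5/4 mod 31. 4⁻¹ ≡ 8 (mod 31), so λ ≡ 9.
  x = λ² - 15 - 19 = 81 - 34 ≡ 16; y = λ·(15 - 16) - 3 ≡ 19. → (16, 19)
6Q: (16, 19) + (19, 8). λ = (8 - 19)/(19 - 16) ≡ 20/3 mod 31. 3⁻¹ ≡ 21 (mod 31), so λ ≡ 17.
  x = λ² - 16 - 19 = 289 - 35 ≡ 6; y = λ·(16 - 6) - 19 ≡ 27. → (6, 27)
7Q: (6, 27) + (19, 8). λ = (8 - 27)/(19 - 6) ≡ 12/13 mod 31. 13⁻¹ ≡ 12 (mod 31) since 13·12 = 156 ≡ 1, so λ ≡ 20.
  x = λ² - 6 - 19 = 400 - 25 ≡ 3; y = λ·(6 - 3) - 27 ≡ 2. → (3, 2)
8Q: (3, 2) + (19, 8). λ = (8 - 2)/(19 - 3) ≡ 6/16 mod 31. 16⁻¹ ≡ 2 (mod 31), so λ ≡ 12.
  x = λ² - 3 - 19 = 144 - 22 ≡ 29; y = λ·(3 - 29) - 2 ≡ 27. → (29, 27)
9Q: (29, 27) + (19, 8). λ = (8 - 27)/(19 - 29) ≡ 12/21 mod 31. 21⁻¹ ≡ 3 (mod 31), so λ ≡ 5.
  x = λ² - 29 - 19 = 25 - 48 ≡ 8; y = λ·(29 - 8) - 27 ≡ 16. → (8, 16)
10Q: (8, 16) + (19, 8). λ = (8 - 16)/(19 - 8) ≡ 23/11 mod 31. 11⁻¹ ≡ 17 (mod 31), so λ ≡ 19.
  x = λ² - 8 - 19 = 361 - 27 ≡ 24; y = λ·(8 - 24) - 16 ≡ 21. → (24, 21)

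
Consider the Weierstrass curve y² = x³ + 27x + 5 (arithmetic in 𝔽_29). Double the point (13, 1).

(10, 17)

tangent at (13, 1): λ = (3·13² + 27)/(2·1) ≡ 12/2. 2⁻¹ ≡ 15 (mod 29) since 2·15 = 30 ≡ 1, so λ ≡ 12·15 ≡ 6.
  x = λ² - 13 - 13 = 36 - 26 ≡ 10; y = λ·(13 - 10) - 1 ≡ 17. → (10, 17)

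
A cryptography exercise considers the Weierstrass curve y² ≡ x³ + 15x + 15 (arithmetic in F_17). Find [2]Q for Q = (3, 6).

tangent at (3, 6): λ = (3·3² + 15)/(2·6) ≡ 8/12. 12⁻¹ ≡ 10 (mod 17), so λ ≡ 8·10 ≡ 12.
  x = λ² - 3 - 3 = 144 - 6 ≡ 2; y = λ·(3 - 2) - 6 ≡ 6. → (2, 6)

(2, 6)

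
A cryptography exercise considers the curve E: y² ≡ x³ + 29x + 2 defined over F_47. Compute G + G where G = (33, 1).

(37, 34)

tangent at (33, 1): λ = (3·33² + 29)/(2·1) ≡ 6/2. 2⁻¹ ≡ 24 (mod 47), so λ ≡ 6·24 ≡ 3.
  x = λ² - 33 - 33 = 9 - 66 ≡ 37; y = λ·(33 - 37) - 1 ≡ 34. → (37, 34)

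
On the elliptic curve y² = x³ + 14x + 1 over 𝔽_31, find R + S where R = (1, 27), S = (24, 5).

(0, 30)

(1, 27) + (24, 5). λ = (5 - 27)/(24 - 1) ≡ 9/23 mod 31. 23⁻¹ ≡ 27 (mod 31) since 23·27 = 621 ≡ 1, so λ ≡ 26.
  x = λ² - 1 - 24 = 676 - 25 ≡ 0; y = λ·(1 - 0) - 27 ≡ 30. → (0, 30)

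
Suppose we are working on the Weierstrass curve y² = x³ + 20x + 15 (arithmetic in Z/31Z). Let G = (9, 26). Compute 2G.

(23, 26)

tangent at (9, 26): λ = (3·9² + 20)/(2·26) ≡ 15/21. 21⁻¹ ≡ 3 (mod 31), so λ ≡ 15·3 ≡ 14.
  x = λ² - 9 - 9 = 196 - 18 ≡ 23; y = λ·(9 - 23) - 26 ≡ 26. → (23, 26)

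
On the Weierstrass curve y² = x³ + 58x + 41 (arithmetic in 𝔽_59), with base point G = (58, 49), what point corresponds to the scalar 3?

Repeated addition: build up to 3G.
2G: tangent at (58, 49): λ = (3·58² + 58)/(2·49) ≡ 2/39. 39⁻¹ ≡ 56 (mod 59) since 39·56 = 2184 ≡ 1, so λ ≡ 2·56 ≡ 53.
  x = λ² - 58 - 58 = 2809 - 116 ≡ 38; y = λ·(58 - 38) - 49 ≡ 8. → (38, 8)
3G: (38, 8) + (58, 49). λ = (49 - 8)/(58 - 38) ≡ 41/20 mod 59. 20⁻¹ ≡ 3 (mod 59), so λ ≡ 5.
  x = λ² - 38 - 58 = 25 - 96 ≡ 47; y = λ·(38 - 47) - 8 ≡ 6. → (47, 6)

(47, 6)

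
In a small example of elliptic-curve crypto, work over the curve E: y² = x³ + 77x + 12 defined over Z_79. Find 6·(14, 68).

(30, 31)

Write Q = (14, 68).
Repeated addition: build up to 6Q.
2Q: tangent at (14, 68): λ = (3·14² + 77)/(2·68) ≡ 33/57. 57⁻¹ ≡ 61 (mod 79), so λ ≡ 33·61 ≡ 38.
  x = λ² - 14 - 14 = 1444 - 28 ≡ 73; y = λ·(14 - 73) - 68 ≡ 60. → (73, 60)
3Q: (73, 60) + (14, 68). λ = (68 - 60)/(14 - 73) ≡ 8/20 mod 79. 20⁻¹ ≡ 4 (mod 79), so λ ≡ 32.
  x = λ² - 73 - 14 = 1024 - 87 ≡ 68; y = λ·(73 - 68) - 60 ≡ 21. → (68, 21)
4Q: (68, 21) + (14, 68). λ = (68 - 21)/(14 - 68) ≡ 47/25 mod 79. 25⁻¹ ≡ 19 (mod 79) since 25·19 = 475 ≡ 1, so λ ≡ 24.
  x = λ² - 68 - 14 = 576 - 82 ≡ 20; y = λ·(68 - 20) - 21 ≡ 25. → (20, 25)
5Q: (20, 25) + (14, 68). λ = (68 - 25)/(14 - 20) ≡ 43/73 mod 79. 73⁻¹ ≡ 13 (mod 79) since 73·13 = 949 ≡ 1, so λ ≡ 6.
  x = λ² - 20 - 14 = 36 - 34 ≡ 2; y = λ·(20 - 2) - 25 ≡ 4. → (2, 4)
6Q: (2, 4) + (14, 68). λ = (68 - 4)/(14 - 2) ≡ 64/12 mod 79. 12⁻¹ ≡ 33 (mod 79), so λ ≡ 58.
  x = λ² - 2 - 14 = 3364 - 16 ≡ 30; y = λ·(2 - 30) - 4 ≡ 31. → (30, 31)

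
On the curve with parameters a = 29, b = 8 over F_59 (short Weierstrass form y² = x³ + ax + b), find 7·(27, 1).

Write Q = (27, 1).
Double-and-add on 7 = (111)₂. Start with Q = (27, 1) for the leading 1-bit.
double: tangent at (27, 1): λ = (3·27² + 29)/(2·1) ≡ 33/2. 2⁻¹ ≡ 30 (mod 59), so λ ≡ 33·30 ≡ 46.
  x = λ² - 27 - 27 = 2116 - 54 ≡ 56; y = λ·(27 - 56) - 1 ≡ 22. → (56, 22)
add Q: (56, 22) + (27, 1). λ = (1 - 22)/(27 - 56) ≡ 38/30 mod 59. 30⁻¹ ≡ 2 (mod 59), so λ ≡ 17.
  x = λ² - 56 - 27 = 289 - 83 ≡ 29; y = λ·(56 - 29) - 22 ≡ 24. → (29, 24)
double: tangent at (29, 24): λ = (3·29² + 29)/(2·24) ≡ 15/48. 48⁻¹ ≡ 16 (mod 59), so λ ≡ 15·16 ≡ 4.
  x = λ² - 29 - 29 = 16 - 58 ≡ 17; y = λ·(29 - 17) - 24 ≡ 24. → (17, 24)
add Q: (17, 24) + (27, 1). λ = (1 - 24)/(27 - 17) ≡ 36/10 mod 59. 10⁻¹ ≡ 6 (mod 59) since 10·6 = 60 ≡ 1, so λ ≡ 39.
  x = λ² - 17 - 27 = 1521 - 44 ≡ 2; y = λ·(17 - 2) - 24 ≡ 30. → (2, 30)

(2, 30)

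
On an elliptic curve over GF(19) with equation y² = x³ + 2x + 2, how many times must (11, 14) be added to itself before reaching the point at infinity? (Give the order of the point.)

2P: tangent at (11, 14): λ = (3·11² + 2)/(2·14) ≡ 4/9. 9⁻¹ ≡ 17 (mod 19), so λ ≡ 4·17 ≡ 11.
  x = λ² - 11 - 11 = 121 - 22 ≡ 4; y = λ·(11 - 4) - 14 ≡ 6. → (4, 6)
3P: (4, 6) + (11, 14). λ = (14 - 6)/(11 - 4) ≡ 8/7 mod 19. 7⁻¹ ≡ 11 (mod 19), so λ ≡ 12.
  x = λ² - 4 - 11 = 144 - 15 ≡ 15; y = λ·(4 - 15) - 6 ≡ 14. → (15, 14)
4P: (15, 14) + (11, 14). λ = (14 - 14)/(11 - 15) ≡ 0/15 mod 19. 15⁻¹ ≡ 14 (mod 19), so λ ≡ 0.
  x = λ² - 15 - 11 = 0 - 26 ≡ 12; y = λ·(15 - 12) - 14 ≡ 5. → (12, 5)
5P: (12, 5) + (11, 14). λ = (14 - 5)/(11 - 12) ≡ 9/18 mod 19. 18⁻¹ ≡ 18 (mod 19), so λ ≡ 10.
  x = λ² - 12 - 11 = 100 - 23 ≡ 1; y = λ·(12 - 1) - 5 ≡ 10. → (1, 10)
6P: (1, 10) + (11, 14). λ = (14 - 10)/(11 - 1) ≡ 4/10 mod 19. 10⁻¹ ≡ 2 (mod 19), so λ ≡ 8.
  x = λ² - 1 - 11 = 64 - 12 ≡ 14; y = λ·(1 - 14) - 10 ≡ 0. → (14, 0)
7P: (14, 0) + (11, 14). λ = (14 - 0)/(11 - 14) ≡ 14/16 mod 19. 16⁻¹ ≡ 6 (mod 19), so λ ≡ 8.
  x = λ² - 14 - 11 = 64 - 25 ≡ 1; y = λ·(14 - 1) - 0 ≡ 9. → (1, 9)
8P: (1, 9) + (11, 14). λ = (14 - 9)/(11 - 1) ≡ 5/10 mod 19. 10⁻¹ ≡ 2 (mod 19), so λ ≡ 10.
  x = λ² - 1 - 11 = 100 - 12 ≡ 12; y = λ·(1 - 12) - 9 ≡ 14. → (12, 14)
9P: (12, 14) + (11, 14). λ = (14 - 14)/(11 - 12) ≡ 0/18 mod 19. 18⁻¹ ≡ 18 (mod 19) since 18·18 = 324 ≡ 1, so λ ≡ 0.
  x = λ² - 12 - 11 = 0 - 23 ≡ 15; y = λ·(12 - 15) - 14 ≡ 5. → (15, 5)
10P: (15, 5) + (11, 14). λ = (14 - 5)/(11 - 15) ≡ 9/15 mod 19. 15⁻¹ ≡ 14 (mod 19), so λ ≡ 12.
  x = λ² - 15 - 11 = 144 - 26 ≡ 4; y = λ·(15 - 4) - 5 ≡ 13. → (4, 13)
11P: (4, 13) + (11, 14). λ = (14 - 13)/(11 - 4) ≡ 1/7 mod 19. 7⁻¹ ≡ 11 (mod 19), so λ ≡ 11.
  x = λ² - 4 - 11 = 121 - 15 ≡ 11; y = λ·(4 - 11) - 13 ≡ 5. → (11, 5)
12P: (11, 5) + (11, 14): same x and y₁ ≡ -y₂, so the sum is the point at infinity.
12P = the point at infinity, so the order is 12.

12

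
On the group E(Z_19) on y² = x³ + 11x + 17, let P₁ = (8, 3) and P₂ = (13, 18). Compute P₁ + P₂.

(8, 3) + (13, 18). λ = (18 - 3)/(13 - 8) ≡ 15/5 mod 19. 5⁻¹ ≡ 4 (mod 19) since 5·4 = 20 ≡ 1, so λ ≡ 3.
  x = λ² - 8 - 13 = 9 - 21 ≡ 7; y = λ·(8 - 7) - 3 ≡ 0. → (7, 0)

(7, 0)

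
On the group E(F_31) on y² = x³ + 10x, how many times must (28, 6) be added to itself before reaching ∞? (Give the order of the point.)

8

2P: tangent at (28, 6): λ = (3·28² + 10)/(2·6) ≡ 6/12. 12⁻¹ ≡ 13 (mod 31), so λ ≡ 6·13 ≡ 16.
  x = λ² - 28 - 28 = 256 - 56 ≡ 14; y = λ·(28 - 14) - 6 ≡ 1. → (14, 1)
3P: (14, 1) + (28, 6). λ = (6 - 1)/(28 - 14) ≡ 5/14 mod 31. 14⁻¹ ≡ 20 (mod 31) since 14·20 = 280 ≡ 1, so λ ≡ 7.
  x = λ² - 14 - 28 = 49 - 42 ≡ 7; y = λ·(14 - 7) - 1 ≡ 17. → (7, 17)
4P: (7, 17) + (28, 6). λ = (6 - 17)/(28 - 7) ≡ 20/21 mod 31. 21⁻¹ ≡ 3 (mod 31) since 21·3 = 63 ≡ 1, so λ ≡ 29.
  x = λ² - 7 - 28 = 841 - 35 ≡ 0; y = λ·(7 - 0) - 17 ≡ 0. → (0, 0)
5P: (0, 0) + (28, 6). λ = (6 - 0)/(28 - 0) ≡ 6/28 mod 31. 28⁻¹ ≡ 10 (mod 31) since 28·10 = 280 ≡ 1, so λ ≡ 29.
  x = λ² - 0 - 28 = 841 - 28 ≡ 7; y = λ·(0 - 7) - 0 ≡ 14. → (7, 14)
6P: (7, 14) + (28, 6). λ = (6 - 14)/(28 - 7) ≡ 23/21 mod 31. 21⁻¹ ≡ 3 (mod 31) since 21·3 = 63 ≡ 1, so λ ≡ 7.
  x = λ² - 7 - 28 = 49 - 35 ≡ 14; y = λ·(7 - 14) - 14 ≡ 30. → (14, 30)
7P: (14, 30) + (28, 6). λ = (6 - 30)/(28 - 14) ≡ 7/14 mod 31. 14⁻¹ ≡ 20 (mod 31), so λ ≡ 16.
  x = λ² - 14 - 28 = 256 - 42 ≡ 28; y = λ·(14 - 28) - 30 ≡ 25. → (28, 25)
8P: (28, 25) + (28, 6): same x and y₁ ≡ -y₂, so the sum is ∞.
8P = ∞, so the order is 8.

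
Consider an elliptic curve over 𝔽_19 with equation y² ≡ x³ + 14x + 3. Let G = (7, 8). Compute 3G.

(2, 1)

Repeated addition: build up to 3G.
2G: tangent at (7, 8): λ = (3·7² + 14)/(2·8) ≡ 9/16. 16⁻¹ ≡ 6 (mod 19) since 16·6 = 96 ≡ 1, so λ ≡ 9·6 ≡ 16.
  x = λ² - 7 - 7 = 256 - 14 ≡ 14; y = λ·(7 - 14) - 8 ≡ 13. → (14, 13)
3G: (14, 13) + (7, 8). λ = (8 - 13)/(7 - 14) ≡ 14/12 mod 19. 12⁻¹ ≡ 8 (mod 19) since 12·8 = 96 ≡ 1, so λ ≡ 17.
  x = λ² - 14 - 7 = 289 - 21 ≡ 2; y = λ·(14 - 2) - 13 ≡ 1. → (2, 1)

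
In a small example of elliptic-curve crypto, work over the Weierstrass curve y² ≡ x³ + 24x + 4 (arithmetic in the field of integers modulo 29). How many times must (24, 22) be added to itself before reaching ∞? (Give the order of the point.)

2P: tangent at (24, 22): λ = (3·24² + 24)/(2·22) ≡ 12/15. 15⁻¹ ≡ 2 (mod 29), so λ ≡ 12·2 ≡ 24.
  x = λ² - 24 - 24 = 576 - 48 ≡ 6; y = λ·(24 - 6) - 22 ≡ 4. → (6, 4)
3P: (6, 4) + (24, 22). λ = (22 - 4)/(24 - 6) ≡ 18/18 mod 29. 18⁻¹ ≡ 21 (mod 29), so λ ≡ 1.
  x = λ² - 6 - 24 = 1 - 30 ≡ 0; y = λ·(6 - 0) - 4 ≡ 2. → (0, 2)
4P: (0, 2) + (24, 22). λ = (22 - 2)/(24 - 0) ≡ 20/24 mod 29. 24⁻¹ ≡ 23 (mod 29) since 24·23 = 552 ≡ 1, so λ ≡ 25.
  x = λ² - 0 - 24 = 625 - 24 ≡ 21; y = λ·(0 - 21) - 2 ≡ 24. → (21, 24)
5P: (21, 24) + (24, 22). λ = (22 - 24)/(24 - 21) ≡ 27/3 mod 29. 3⁻¹ ≡ 10 (mod 29) since 3·10 = 30 ≡ 1, so λ ≡ 9.
  x = λ² - 21 - 24 = 81 - 45 ≡ 7; y = λ·(21 - 7) - 24 ≡ 15. → (7, 15)
6P: (7, 15) + (24, 22). λ = (22 - 15)/(24 - 7) ≡ 7/17 mod 29. 17⁻¹ ≡ 12 (mod 29) since 17·12 = 204 ≡ 1, so λ ≡ 26.
  x = λ² - 7 - 24 = 676 - 31 ≡ 7; y = λ·(7 - 7) - 15 ≡ 14. → (7, 14)
7P: (7, 14) + (24, 22). λ = (22 - 14)/(24 - 7) ≡ 8/17 mod 29. 17⁻¹ ≡ 12 (mod 29) since 17·12 = 204 ≡ 1, so λ ≡ 9.
  x = λ² - 7 - 24 = 81 - 31 ≡ 21; y = λ·(7 - 21) - 14 ≡ 5. → (21, 5)
8P: (21, 5) + (24, 22). λ = (22 - 5)/(24 - 21) ≡ 17/3 mod 29. 3⁻¹ ≡ 10 (mod 29), so λ ≡ 25.
  x = λ² - 21 - 24 = 625 - 45 ≡ 0; y = λ·(21 - 0) - 5 ≡ 27. → (0, 27)
9P: (0, 27) + (24, 22). λ = (22 - 27)/(24 - 0) ≡ 24/24 mod 29. 24⁻¹ ≡ 23 (mod 29), so λ ≡ 1.
  x = λ² - 0 - 24 = 1 - 24 ≡ 6; y = λ·(0 - 6) - 27 ≡ 25. → (6, 25)
10P: (6, 25) + (24, 22). λ = (22 - 25)/(24 - 6) ≡ 26/18 mod 29. 18⁻¹ ≡ 21 (mod 29), so λ ≡ 24.
  x = λ² - 6 - 24 = 576 - 30 ≡ 24; y = λ·(6 - 24) - 25 ≡ 7. → (24, 7)
11P: (24, 7) + (24, 22): same x and y₁ ≡ -y₂, so the sum is ∞.
11P = ∞, so the order is 11.

11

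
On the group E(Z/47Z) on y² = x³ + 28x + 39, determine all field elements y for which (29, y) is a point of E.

x³ + 28x + 39 = 25240 ≡ 1 (mod 47).
Square roots of 1 mod 47: 1 and 46 (since 1² = 1 ≡ 1).

1, 46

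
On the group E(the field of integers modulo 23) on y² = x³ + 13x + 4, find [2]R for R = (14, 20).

tangent at (14, 20): λ = (3·14² + 13)/(2·20) ≡ 3/17. 17⁻¹ ≡ 19 (mod 23) since 17·19 = 323 ≡ 1, so λ ≡ 3·19 ≡ 11.
  x = λ² - 14 - 14 = 121 - 28 ≡ 1; y = λ·(14 - 1) - 20 ≡ 8. → (1, 8)

(1, 8)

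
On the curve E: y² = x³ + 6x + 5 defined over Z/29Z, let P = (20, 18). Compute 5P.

(21, 24)

Repeated addition: build up to 5P.
2P: tangent at (20, 18): λ = (3·20² + 6)/(2·18) ≡ 17/7. 7⁻¹ ≡ 25 (mod 29) since 7·25 = 175 ≡ 1, so λ ≡ 17·25 ≡ 19.
  x = λ² - 20 - 20 = 361 - 40 ≡ 2; y = λ·(20 - 2) - 18 ≡ 5. → (2, 5)
3P: (2, 5) + (20, 18). λ = (18 - 5)/(20 - 2) ≡ 13/18 mod 29. 18⁻¹ ≡ 21 (mod 29), so λ ≡ 12.
  x = λ² - 2 - 20 = 144 - 22 ≡ 6; y = λ·(2 - 6) - 5 ≡ 5. → (6, 5)
4P: (6, 5) + (20, 18). λ = (18 - 5)/(20 - 6) ≡ 13/14 mod 29. 14⁻¹ ≡ 27 (mod 29), so λ ≡ 3.
  x = λ² - 6 - 20 = 9 - 26 ≡ 12; y = λ·(6 - 12) - 5 ≡ 6. → (12, 6)
5P: (12, 6) + (20, 18). λ = (18 - 6)/(20 - 12) ≡ 12/8 mod 29. 8⁻¹ ≡ 11 (mod 29) since 8·11 = 88 ≡ 1, so λ ≡ 16.
  x = λ² - 12 - 20 = 256 - 32 ≡ 21; y = λ·(12 - 21) - 6 ≡ 24. → (21, 24)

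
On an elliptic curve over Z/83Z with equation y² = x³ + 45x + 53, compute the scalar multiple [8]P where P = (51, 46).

(51, 37)

Repeated addition: build up to 8P.
2P: tangent at (51, 46): λ = (3·51² + 45)/(2·46) ≡ 46/9. 9⁻¹ ≡ 37 (mod 83), so λ ≡ 46·37 ≡ 42.
  x = λ² - 51 - 51 = 1764 - 102 ≡ 2; y = λ·(51 - 2) - 46 ≡ 20. → (2, 20)
3P: (2, 20) + (51, 46). λ = (46 - 20)/(51 - 2) ≡ 26/49 mod 83. 49⁻¹ ≡ 61 (mod 83) since 49·61 = 2989 ≡ 1, so λ ≡ 9.
  x = λ² - 2 - 51 = 81 - 53 ≡ 28; y = λ·(2 - 28) - 20 ≡ 78. → (28, 78)
4P: (28, 78) + (51, 46). λ = (46 - 78)/(51 - 28) ≡ 51/23 mod 83. 23⁻¹ ≡ 65 (mod 83), so λ ≡ 78.
  x = λ² - 28 - 51 = 6084 - 79 ≡ 29; y = λ·(28 - 29) - 78 ≡ 10. → (29, 10)
5P: (29, 10) + (51, 46). λ = (46 - 10)/(51 - 29) ≡ 36/22 mod 83. 22⁻¹ ≡ 34 (mod 83) since 22·34 = 748 ≡ 1, so λ ≡ 62.
  x = λ² - 29 - 51 = 3844 - 80 ≡ 29; y = λ·(29 - 29) - 10 ≡ 73. → (29, 73)
6P: (29, 73) + (51, 46). λ = (46 - 73)/(51 - 29) ≡ 56/22 mod 83. 22⁻¹ ≡ 34 (mod 83), so λ ≡ 78.
  x = λ² - 29 - 51 = 6084 - 80 ≡ 28; y = λ·(29 - 28) - 73 ≡ 5. → (28, 5)
7P: (28, 5) + (51, 46). λ = (46 - 5)/(51 - 28) ≡ 41/23 mod 83. 23⁻¹ ≡ 65 (mod 83) since 23·65 = 1495 ≡ 1, so λ ≡ 9.
  x = λ² - 28 - 51 = 81 - 79 ≡ 2; y = λ·(28 - 2) - 5 ≡ 63. → (2, 63)
8P: (2, 63) + (51, 46). λ = (46 - 63)/(51 - 2) ≡ 66/49 mod 83. 49⁻¹ ≡ 61 (mod 83), so λ ≡ 42.
  x = λ² - 2 - 51 = 1764 - 53 ≡ 51; y = λ·(2 - 51) - 63 ≡ 37. → (51, 37)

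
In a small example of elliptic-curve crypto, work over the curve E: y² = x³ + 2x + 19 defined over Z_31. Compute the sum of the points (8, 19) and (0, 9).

(11, 16)

(8, 19) + (0, 9). λ = (9 - 19)/(0 - 8) ≡ 21/23 mod 31. 23⁻¹ ≡ 27 (mod 31), so λ ≡ 9.
  x = λ² - 8 - 0 = 81 - 8 ≡ 11; y = λ·(8 - 11) - 19 ≡ 16. → (11, 16)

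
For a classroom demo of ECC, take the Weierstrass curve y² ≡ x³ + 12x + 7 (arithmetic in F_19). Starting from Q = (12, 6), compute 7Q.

(11, 8)

Repeated addition: build up to 7Q.
2Q: tangent at (12, 6): λ = (3·12² + 12)/(2·6) ≡ 7/12. 12⁻¹ ≡ 8 (mod 19), so λ ≡ 7·8 ≡ 18.
  x = λ² - 12 - 12 = 324 - 24 ≡ 15; y = λ·(12 - 15) - 6 ≡ 16. → (15, 16)
3Q: (15, 16) + (12, 6). λ = (6 - 16)/(12 - 15) ≡ 9/16 mod 19. 16⁻¹ ≡ 6 (mod 19), so λ ≡ 16.
  x = λ² - 15 - 12 = 256 - 27 ≡ 1; y = λ·(15 - 1) - 16 ≡ 18. → (1, 18)
4Q: (1, 18) + (12, 6). λ = (6 - 18)/(12 - 1) ≡ 7/11 mod 19. 11⁻¹ ≡ 7 (mod 19) since 11·7 = 77 ≡ 1, so λ ≡ 11.
  x = λ² - 1 - 12 = 121 - 13 ≡ 13; y = λ·(1 - 13) - 18 ≡ 2. → (13, 2)
5Q: (13, 2) + (12, 6). λ = (6 - 2)/(12 - 13) ≡ 4/18 mod 19. 18⁻¹ ≡ 18 (mod 19), so λ ≡ 15.
  x = λ² - 13 - 12 = 225 - 25 ≡ 10; y = λ·(13 - 10) - 2 ≡ 5. → (10, 5)
6Q: (10, 5) + (12, 6). λ = (6 - 5)/(12 - 10) ≡ 1/2 mod 19. 2⁻¹ ≡ 10 (mod 19) since 2·10 = 20 ≡ 1, so λ ≡ 10.
  x = λ² - 10 - 12 = 100 - 22 ≡ 2; y = λ·(10 - 2) - 5 ≡ 18. → (2, 18)
7Q: (2, 18) + (12, 6). λ = (6 - 18)/(12 - 2) ≡ 7/10 mod 19. 10⁻¹ ≡ 2 (mod 19), so λ ≡ 14.
  x = λ² - 2 - 12 = 196 - 14 ≡ 11; y = λ·(2 - 11) - 18 ≡ 8. → (11, 8)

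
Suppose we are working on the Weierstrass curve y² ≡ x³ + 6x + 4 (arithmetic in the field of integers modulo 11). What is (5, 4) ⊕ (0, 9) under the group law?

(5, 4) + (0, 9). λ = (9 - 4)/(0 - 5) ≡ 5/6 mod 11. 6⁻¹ ≡ 2 (mod 11) since 6·2 = 12 ≡ 1, so λ ≡ 10.
  x = λ² - 5 - 0 = 100 - 5 ≡ 7; y = λ·(5 - 7) - 4 ≡ 9. → (7, 9)

(7, 9)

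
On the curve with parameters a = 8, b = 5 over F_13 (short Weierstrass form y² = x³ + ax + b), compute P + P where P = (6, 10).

(5, 1)

tangent at (6, 10): λ = (3·6² + 8)/(2·10) ≡ 12/7. 7⁻¹ ≡ 2 (mod 13), so λ ≡ 12·2 ≡ 11.
  x = λ² - 6 - 6 = 121 - 12 ≡ 5; y = λ·(6 - 5) - 10 ≡ 1. → (5, 1)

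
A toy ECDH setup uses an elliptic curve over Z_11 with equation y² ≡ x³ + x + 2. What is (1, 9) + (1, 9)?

(10, 0)

tangent at (1, 9): λ = (3·1² + 1)/(2·9) ≡ 4/7. 7⁻¹ ≡ 8 (mod 11) since 7·8 = 56 ≡ 1, so λ ≡ 4·8 ≡ 10.
  x = λ² - 1 - 1 = 100 - 2 ≡ 10; y = λ·(1 - 10) - 9 ≡ 0. → (10, 0)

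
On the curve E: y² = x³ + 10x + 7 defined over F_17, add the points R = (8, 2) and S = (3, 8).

(2, 1)

(8, 2) + (3, 8). λ = (8 - 2)/(3 - 8) ≡ 6/12 mod 17. 12⁻¹ ≡ 10 (mod 17), so λ ≡ 9.
  x = λ² - 8 - 3 = 81 - 11 ≡ 2; y = λ·(8 - 2) - 2 ≡ 1. → (2, 1)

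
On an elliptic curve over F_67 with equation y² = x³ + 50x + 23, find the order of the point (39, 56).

2P: tangent at (39, 56): λ = (3·39² + 50)/(2·56) ≡ 57/45. 45⁻¹ ≡ 3 (mod 67) since 45·3 = 135 ≡ 1, so λ ≡ 57·3 ≡ 37.
  x = λ² - 39 - 39 = 1369 - 78 ≡ 18; y = λ·(39 - 18) - 56 ≡ 51. → (18, 51)
3P: (18, 51) + (39, 56). λ = (56 - 51)/(39 - 18) ≡ 5/21 mod 67. 21⁻¹ ≡ 16 (mod 67) since 21·16 = 336 ≡ 1, so λ ≡ 13.
  x = λ² - 18 - 39 = 169 - 57 ≡ 45; y = λ·(18 - 45) - 51 ≡ 0. → (45, 0)
4P: (45, 0) + (39, 56). λ = (56 - 0)/(39 - 45) ≡ 56/61 mod 67. 61⁻¹ ≡ 11 (mod 67) since 61·11 = 671 ≡ 1, so λ ≡ 13.
  x = λ² - 45 - 39 = 169 - 84 ≡ 18; y = λ·(45 - 18) - 0 ≡ 16. → (18, 16)
5P: (18, 16) + (39, 56). λ = (56 - 16)/(39 - 18) ≡ 40/21 mod 67. 21⁻¹ ≡ 16 (mod 67), so λ ≡ 37.
  x = λ² - 18 - 39 = 1369 - 57 ≡ 39; y = λ·(18 - 39) - 16 ≡ 11. → (39, 11)
6P: (39, 11) + (39, 56): same x and y₁ ≡ -y₂, so the sum is ∞.
6P = ∞, so the order is 6.

6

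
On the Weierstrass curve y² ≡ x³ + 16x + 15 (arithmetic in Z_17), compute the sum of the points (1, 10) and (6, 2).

(1, 10) + (6, 2). λ = (2 - 10)/(6 - 1) ≡ 9/5 mod 17. 5⁻¹ ≡ 7 (mod 17) since 5·7 = 35 ≡ 1, so λ ≡ 12.
  x = λ² - 1 - 6 = 144 - 7 ≡ 1; y = λ·(1 - 1) - 10 ≡ 7. → (1, 7)

(1, 7)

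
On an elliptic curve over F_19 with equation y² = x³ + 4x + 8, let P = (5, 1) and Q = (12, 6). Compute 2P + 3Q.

First 2P:
Repeated addition: build up to 2P.
2P: tangent at (5, 1): λ = (3·5² + 4)/(2·1) ≡ 3/2. 2⁻¹ ≡ 10 (mod 19) since 2·10 = 20 ≡ 1, so λ ≡ 3·10 ≡ 11.
  x = λ² - 5 - 5 = 121 - 10 ≡ 16; y = λ·(5 - 16) - 1 ≡ 11. → (16, 11)
2P = (16, 11).
Next 3Q:
Repeated addition: build up to 3Q.
2Q: tangent at (12, 6): λ = (3·12² + 4)/(2·6) ≡ 18/12. 12⁻¹ ≡ 8 (mod 19), so λ ≡ 18·8 ≡ 11.
  x = λ² - 12 - 12 = 121 - 24 ≡ 2; y = λ·(12 - 2) - 6 ≡ 9. → (2, 9)
3Q: (2, 9) + (12, 6). λ = (6 - 9)/(12 - 2) ≡ 16/10 mod 19. 10⁻¹ ≡ 2 (mod 19) since 10·2 = 20 ≡ 1, so λ ≡ 13.
  x = λ² - 2 - 12 = 169 - 14 ≡ 3; y = λ·(2 - 3) - 9 ≡ 16. → (3, 16)
3Q = (3, 16).
Finally 2P + 3Q:
(16, 11) + (3, 16). λ = (16 - 11)/(3 - 16) ≡ 5/6 mod 19. 6⁻¹ ≡ 16 (mod 19) since 6·16 = 96 ≡ 1, so λ ≡ 4.
  x = λ² - 16 - 3 = 16 - 19 ≡ 16; y = λ·(16 - 16) - 11 ≡ 8. → (16, 8)

(16, 8)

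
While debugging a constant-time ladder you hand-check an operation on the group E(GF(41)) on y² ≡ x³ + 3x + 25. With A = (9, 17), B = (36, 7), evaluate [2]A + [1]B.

(7, 15)

First 2A:
Repeated addition: build up to 2A.
2A: tangent at (9, 17): λ = (3·9² + 3)/(2·17) ≡ 0/34. 34⁻¹ ≡ 35 (mod 41), so λ ≡ 0·35 ≡ 0.
  x = λ² - 9 - 9 = 0 - 18 ≡ 23; y = λ·(9 - 23) - 17 ≡ 24. → (23, 24)
2A = (23, 24).
Finally 2A + B:
(23, 24) + (36, 7). λ = (7 - 24)/(36 - 23) ≡ 24/13 mod 41. 13⁻¹ ≡ 19 (mod 41), so λ ≡ 5.
  x = λ² - 23 - 36 = 25 - 59 ≡ 7; y = λ·(23 - 7) - 24 ≡ 15. → (7, 15)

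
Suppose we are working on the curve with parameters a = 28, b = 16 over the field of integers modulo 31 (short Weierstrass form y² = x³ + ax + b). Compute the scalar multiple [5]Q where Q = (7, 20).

(13, 2)

Double-and-add on 5 = (101)₂. Start with Q = (7, 20) for the leading 1-bit.
double: tangent at (7, 20): λ = (3·7² + 28)/(2·20) ≡ 20/9. 9⁻¹ ≡ 7 (mod 31), so λ ≡ 20·7 ≡ 16.
  x = λ² - 7 - 7 = 256 - 14 ≡ 25; y = λ·(7 - 25) - 20 ≡ 2. → (25, 2)
double: tangent at (25, 2): λ = (3·25² + 28)/(2·2) ≡ 12/4. 4⁻¹ ≡ 8 (mod 31), so λ ≡ 12·8 ≡ 3.
  x = λ² - 25 - 25 = 9 - 50 ≡ 21; y = λ·(25 - 21) - 2 ≡ 10. → (21, 10)
add Q: (21, 10) + (7, 20). λ = (20 - 10)/(7 - 21) ≡ 10/17 mod 31. 17⁻¹ ≡ 11 (mod 31) since 17·11 = 187 ≡ 1, so λ ≡ 17.
  x = λ² - 21 - 7 = 289 - 28 ≡ 13; y = λ·(21 - 13) - 10 ≡ 2. → (13, 2)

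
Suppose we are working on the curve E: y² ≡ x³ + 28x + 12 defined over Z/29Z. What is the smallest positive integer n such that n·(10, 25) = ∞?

2P: tangent at (10, 25): λ = (3·10² + 28)/(2·25) ≡ 9/21. 21⁻¹ ≡ 18 (mod 29), so λ ≡ 9·18 ≡ 17.
  x = λ² - 10 - 10 = 289 - 20 ≡ 8; y = λ·(10 - 8) - 25 ≡ 9. → (8, 9)
3P: (8, 9) + (10, 25). λ = (25 - 9)/(10 - 8) ≡ 16/2 mod 29. 2⁻¹ ≡ 15 (mod 29), so λ ≡ 8.
  x = λ² - 8 - 10 = 64 - 18 ≡ 17; y = λ·(8 - 17) - 9 ≡ 6. → (17, 6)
4P: (17, 6) + (10, 25). λ = (25 - 6)/(10 - 17) ≡ 19/22 mod 29. 22⁻¹ ≡ 4 (mod 29), so λ ≡ 18.
  x = λ² - 17 - 10 = 324 - 27 ≡ 7; y = λ·(17 - 7) - 6 ≡ 0. → (7, 0)
5P: (7, 0) + (10, 25). λ = (25 - 0)/(10 - 7) ≡ 25/3 mod 29. 3⁻¹ ≡ 10 (mod 29), so λ ≡ 18.
  x = λ² - 7 - 10 = 324 - 17 ≡ 17; y = λ·(7 - 17) - 0 ≡ 23. → (17, 23)
6P: (17, 23) + (10, 25). λ = (25 - 23)/(10 - 17) ≡ 2/22 mod 29. 22⁻¹ ≡ 4 (mod 29), so λ ≡ 8.
  x = λ² - 17 - 10 = 64 - 27 ≡ 8; y = λ·(17 - 8) - 23 ≡ 20. → (8, 20)
7P: (8, 20) + (10, 25). λ = (25 - 20)/(10 - 8) ≡ 5/2 mod 29. 2⁻¹ ≡ 15 (mod 29), so λ ≡ 17.
  x = λ² - 8 - 10 = 289 - 18 ≡ 10; y = λ·(8 - 10) - 20 ≡ 4. → (10, 4)
8P: (10, 4) + (10, 25): same x and y₁ ≡ -y₂, so the sum is ∞.
8P = ∞, so the order is 8.

8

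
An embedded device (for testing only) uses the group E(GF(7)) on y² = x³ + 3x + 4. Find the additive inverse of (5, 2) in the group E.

-(5, 2) = (5, -2 mod 7) = (5, 5).

(5, 5)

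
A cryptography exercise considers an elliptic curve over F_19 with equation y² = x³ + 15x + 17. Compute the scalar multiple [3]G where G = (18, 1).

Repeated addition: build up to 3G.
2G: tangent at (18, 1): λ = (3·18² + 15)/(2·1) ≡ 18/2. 2⁻¹ ≡ 10 (mod 19), so λ ≡ 18·10 ≡ 9.
  x = λ² - 18 - 18 = 81 - 36 ≡ 7; y = λ·(18 - 7) - 1 ≡ 3. → (7, 3)
3G: (7, 3) + (18, 1). λ = (1 - 3)/(18 - 7) ≡ 17/11 mod 19. 11⁻¹ ≡ 7 (mod 19), so λ ≡ 5.
  x = λ² - 7 - 18 = 25 - 25 ≡ 0; y = λ·(7 - 0) - 3 ≡ 13. → (0, 13)

(0, 13)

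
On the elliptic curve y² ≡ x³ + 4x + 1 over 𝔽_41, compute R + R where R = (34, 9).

(23, 40)

tangent at (34, 9): λ = (3·34² + 4)/(2·9) ≡ 28/18. 18⁻¹ ≡ 16 (mod 41) since 18·16 = 288 ≡ 1, so λ ≡ 28·16 ≡ 38.
  x = λ² - 34 - 34 = 1444 - 68 ≡ 23; y = λ·(34 - 23) - 9 ≡ 40. → (23, 40)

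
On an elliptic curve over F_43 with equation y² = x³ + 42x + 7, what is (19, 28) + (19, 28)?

(3, 17)

tangent at (19, 28): λ = (3·19² + 42)/(2·28) ≡ 7/13. 13⁻¹ ≡ 10 (mod 43), so λ ≡ 7·10 ≡ 27.
  x = λ² - 19 - 19 = 729 - 38 ≡ 3; y = λ·(19 - 3) - 28 ≡ 17. → (3, 17)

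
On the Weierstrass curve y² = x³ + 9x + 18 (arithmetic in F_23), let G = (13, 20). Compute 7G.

Repeated addition: build up to 7G.
2G: tangent at (13, 20): λ = (3·13² + 9)/(2·20) ≡ 10/17. 17⁻¹ ≡ 19 (mod 23) since 17·19 = 323 ≡ 1, so λ ≡ 10·19 ≡ 6.
  x = λ² - 13 - 13 = 36 - 26 ≡ 10; y = λ·(13 - 10) - 20 ≡ 21. → (10, 21)
3G: (10, 21) + (13, 20). λ = (20 - 21)/(13 - 10) ≡ 22/3 mod 23. 3⁻¹ ≡ 8 (mod 23), so λ ≡ 15.
  x = λ² - 10 - 13 = 225 - 23 ≡ 18; y = λ·(10 - 18) - 21 ≡ 20. → (18, 20)
4G: (18, 20) + (13, 20). λ = (20 - 20)/(13 - 18) ≡ 0/18 mod 23. 18⁻¹ ≡ 9 (mod 23), so λ ≡ 0.
  x = λ² - 18 - 13 = 0 - 31 ≡ 15; y = λ·(18 - 15) - 20 ≡ 3. → (15, 3)
5G: (15, 3) + (13, 20). λ = (20 - 3)/(13 - 15) ≡ 17/21 mod 23. 21⁻¹ ≡ 11 (mod 23) since 21·11 = 231 ≡ 1, so λ ≡ 3.
  x = λ² - 15 - 13 = 9 - 28 ≡ 4; y = λ·(15 - 4) - 3 ≡ 7. → (4, 7)
6G: (4, 7) + (13, 20). λ = (20 - 7)/(13 - 4) ≡ 13/9 mod 23. 9⁻¹ ≡ 18 (mod 23), so λ ≡ 4.
  x = λ² - 4 - 13 = 16 - 17 ≡ 22; y = λ·(4 - 22) - 7 ≡ 13. → (22, 13)
7G: (22, 13) + (13, 20). λ = (20 - 13)/(13 - 22) ≡ 7/14 mod 23. 14⁻¹ ≡ 5 (mod 23), so λ ≡ 12.
  x = λ² - 22 - 13 = 144 - 35 ≡ 17; y = λ·(22 - 17) - 13 ≡ 1. → (17, 1)

(17, 1)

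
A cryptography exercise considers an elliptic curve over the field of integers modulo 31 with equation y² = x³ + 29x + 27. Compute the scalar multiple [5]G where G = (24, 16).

(26, 6)

Repeated addition: build up to 5G.
2G: tangent at (24, 16): λ = (3·24² + 29)/(2·16) ≡ 21/1. 1⁻¹ ≡ 1 (mod 31) since 1·1 = 1 ≡ 1, so λ ≡ 21·1 ≡ 21.
  x = λ² - 24 - 24 = 441 - 48 ≡ 21; y = λ·(24 - 21) - 16 ≡ 16. → (21, 16)
3G: (21, 16) + (24, 16). λ = (16 - 16)/(24 - 21) ≡ 0/3 mod 31. 3⁻¹ ≡ 21 (mod 31) since 3·21 = 63 ≡ 1, so λ ≡ 0.
  x = λ² - 21 - 24 = 0 - 45 ≡ 17; y = λ·(21 - 17) - 16 ≡ 15. → (17, 15)
4G: (17, 15) + (24, 16). λ = (16 - 15)/(24 - 17) ≡ 1/7 mod 31. 7⁻¹ ≡ 9 (mod 31) since 7·9 = 63 ≡ 1, so λ ≡ 9.
  x = λ² - 17 - 24 = 81 - 41 ≡ 9; y = λ·(17 - 9) - 15 ≡ 26. → (9, 26)
5G: (9, 26) + (24, 16). λ = (16 - 26)/(24 - 9) ≡ 21/15 mod 31. 15⁻¹ ≡ 29 (mod 31) since 15·29 = 435 ≡ 1, so λ ≡ 20.
  x = λ² - 9 - 24 = 400 - 33 ≡ 26; y = λ·(9 - 26) - 26 ≡ 6. → (26, 6)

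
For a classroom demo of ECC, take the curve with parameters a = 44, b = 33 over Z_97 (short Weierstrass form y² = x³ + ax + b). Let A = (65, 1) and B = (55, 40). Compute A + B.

(65, 1) + (55, 40). λ = (40 - 1)/(55 - 65) ≡ 39/87 mod 97. 87⁻¹ ≡ 29 (mod 97), so λ ≡ 64.
  x = λ² - 65 - 55 = 4096 - 120 ≡ 96; y = λ·(65 - 96) - 1 ≡ 52. → (96, 52)

(96, 52)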